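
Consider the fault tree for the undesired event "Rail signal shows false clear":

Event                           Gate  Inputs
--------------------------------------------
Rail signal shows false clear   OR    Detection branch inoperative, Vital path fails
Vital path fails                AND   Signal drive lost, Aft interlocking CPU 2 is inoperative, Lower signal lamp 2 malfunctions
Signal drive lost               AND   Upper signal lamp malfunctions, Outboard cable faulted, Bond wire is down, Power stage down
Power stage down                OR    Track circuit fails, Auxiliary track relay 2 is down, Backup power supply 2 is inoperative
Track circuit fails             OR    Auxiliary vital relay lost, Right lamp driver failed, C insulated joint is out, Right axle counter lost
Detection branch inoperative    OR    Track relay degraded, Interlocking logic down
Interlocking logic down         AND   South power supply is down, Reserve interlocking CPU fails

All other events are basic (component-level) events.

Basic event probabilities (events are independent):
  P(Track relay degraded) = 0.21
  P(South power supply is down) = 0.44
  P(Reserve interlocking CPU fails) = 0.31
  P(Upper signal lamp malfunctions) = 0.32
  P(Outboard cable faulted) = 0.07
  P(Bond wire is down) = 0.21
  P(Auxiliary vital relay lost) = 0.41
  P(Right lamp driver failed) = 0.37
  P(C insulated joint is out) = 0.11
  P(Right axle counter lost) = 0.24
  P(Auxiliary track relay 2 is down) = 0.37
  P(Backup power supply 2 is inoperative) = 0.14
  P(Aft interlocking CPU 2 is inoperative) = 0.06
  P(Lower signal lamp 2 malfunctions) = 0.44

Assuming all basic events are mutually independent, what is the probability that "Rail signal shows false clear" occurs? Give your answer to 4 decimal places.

0.3178

P(Interlocking logic down) [AND] = 0.44 × 0.31 = 0.136400
P(Detection branch inoperative) [OR] = 1 − (1−0.21) × (1−0.136400) = 0.317756
P(Track circuit fails) [OR] = 1 − (1−0.41) × (1−0.37) × (1−0.11) × (1−0.24) = 0.748582
P(Power stage down) [OR] = 1 − (1−0.748582) × (1−0.37) × (1−0.14) = 0.863782
P(Signal drive lost) [AND] = 0.32 × 0.07 × 0.21 × 0.863782 = 0.004063
P(Vital path fails) [AND] = 0.004063 × 0.06 × 0.44 = 0.000107
P(Rail signal shows false clear) [OR] = 1 − (1−0.317756) × (1−0.000107) = 0.317829
Rounded to 4 decimal places: P(Rail signal shows false clear) ≈ 0.3178.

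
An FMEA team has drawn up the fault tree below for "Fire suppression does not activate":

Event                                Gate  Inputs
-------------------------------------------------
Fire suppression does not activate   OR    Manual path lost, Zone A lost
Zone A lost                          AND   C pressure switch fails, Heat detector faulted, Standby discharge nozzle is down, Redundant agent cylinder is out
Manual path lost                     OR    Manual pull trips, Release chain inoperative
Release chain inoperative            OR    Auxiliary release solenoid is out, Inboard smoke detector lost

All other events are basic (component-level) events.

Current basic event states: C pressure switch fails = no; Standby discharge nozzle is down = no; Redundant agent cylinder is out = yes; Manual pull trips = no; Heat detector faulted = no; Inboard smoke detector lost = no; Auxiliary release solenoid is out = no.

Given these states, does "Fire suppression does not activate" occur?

Release chain inoperative [OR]: Auxiliary release solenoid is out=not, Inboard smoke detector lost=not → no input occurs → does not occur.
Manual path lost [OR]: Manual pull trips=not, Release chain inoperative=not → no input occurs → does not occur.
Zone A lost [AND]: C pressure switch fails=not, Heat detector faulted=not, Standby discharge nozzle is down=not, Redundant agent cylinder is out=occurs → not all inputs occur → does not occur.
Fire suppression does not activate [OR]: Manual path lost=not, Zone A lost=not → no input occurs → does not occur.

No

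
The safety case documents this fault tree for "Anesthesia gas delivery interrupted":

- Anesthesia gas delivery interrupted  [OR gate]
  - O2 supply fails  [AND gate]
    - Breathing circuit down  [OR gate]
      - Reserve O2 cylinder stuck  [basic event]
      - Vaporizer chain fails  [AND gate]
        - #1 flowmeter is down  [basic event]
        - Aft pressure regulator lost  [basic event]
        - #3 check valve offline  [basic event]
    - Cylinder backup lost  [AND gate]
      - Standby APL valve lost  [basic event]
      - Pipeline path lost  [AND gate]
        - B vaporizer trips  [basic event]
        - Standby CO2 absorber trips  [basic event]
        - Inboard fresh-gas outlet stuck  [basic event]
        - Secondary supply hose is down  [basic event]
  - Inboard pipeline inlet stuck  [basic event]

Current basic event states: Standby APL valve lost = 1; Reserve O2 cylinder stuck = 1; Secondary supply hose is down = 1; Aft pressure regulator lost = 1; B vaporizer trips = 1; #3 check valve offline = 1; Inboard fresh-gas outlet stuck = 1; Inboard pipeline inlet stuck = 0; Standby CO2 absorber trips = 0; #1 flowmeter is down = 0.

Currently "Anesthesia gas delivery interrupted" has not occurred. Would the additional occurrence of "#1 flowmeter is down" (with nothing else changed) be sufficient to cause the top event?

Counterfactual: set "#1 flowmeter is down" to occurred.
Vaporizer chain fails [AND]: #1 flowmeter is down=occurs, Aft pressure regulator lost=occurs, #3 check valve offline=occurs → all inputs occur → occurs.
Breathing circuit down [OR]: Reserve O2 cylinder stuck=occurs, Vaporizer chain fails=occurs → at least one input occurs → occurs.
Pipeline path lost [AND]: B vaporizer trips=occurs, Standby CO2 absorber trips=not, Inboard fresh-gas outlet stuck=occurs, Secondary supply hose is down=occurs → not all inputs occur → does not occur.
Cylinder backup lost [AND]: Standby APL valve lost=occurs, Pipeline path lost=not → not all inputs occur → does not occur.
O2 supply fails [AND]: Breathing circuit down=occurs, Cylinder backup lost=not → not all inputs occur → does not occur.
Anesthesia gas delivery interrupted [OR]: O2 supply fails=not, Inboard pipeline inlet stuck=not → no input occurs → does not occur.

No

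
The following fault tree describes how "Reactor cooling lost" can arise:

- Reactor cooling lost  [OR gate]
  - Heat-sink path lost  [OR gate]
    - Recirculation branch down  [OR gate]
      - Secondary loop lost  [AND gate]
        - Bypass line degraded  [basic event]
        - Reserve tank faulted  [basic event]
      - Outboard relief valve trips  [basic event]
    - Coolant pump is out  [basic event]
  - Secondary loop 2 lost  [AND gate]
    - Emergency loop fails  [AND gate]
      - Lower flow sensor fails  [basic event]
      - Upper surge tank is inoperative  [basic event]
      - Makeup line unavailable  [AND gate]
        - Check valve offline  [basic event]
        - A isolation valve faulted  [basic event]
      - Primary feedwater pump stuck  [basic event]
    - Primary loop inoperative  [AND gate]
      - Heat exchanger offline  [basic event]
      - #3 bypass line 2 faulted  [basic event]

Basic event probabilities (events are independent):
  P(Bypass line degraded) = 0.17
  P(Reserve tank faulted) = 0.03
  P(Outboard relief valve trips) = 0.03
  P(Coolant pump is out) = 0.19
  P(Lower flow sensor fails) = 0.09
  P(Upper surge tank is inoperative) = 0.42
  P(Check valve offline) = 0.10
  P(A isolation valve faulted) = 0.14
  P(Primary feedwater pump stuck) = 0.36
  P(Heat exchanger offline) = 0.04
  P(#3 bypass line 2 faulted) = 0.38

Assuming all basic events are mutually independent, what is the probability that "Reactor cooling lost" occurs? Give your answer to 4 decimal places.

P(Secondary loop lost) [AND] = 0.17 × 0.03 = 0.005100
P(Recirculation branch down) [OR] = 1 − (1−0.005100) × (1−0.03) = 0.034947
P(Heat-sink path lost) [OR] = 1 − (1−0.034947) × (1−0.19) = 0.218307
P(Makeup line unavailable) [AND] = 0.10 × 0.14 = 0.014000
P(Emergency loop fails) [AND] = 0.09 × 0.42 × 0.014000 × 0.36 = 0.000191
P(Primary loop inoperative) [AND] = 0.04 × 0.38 = 0.015200
P(Secondary loop 2 lost) [AND] = 0.000191 × 0.015200 = 0.000003
P(Reactor cooling lost) [OR] = 1 − (1−0.218307) × (1−0.000003) = 0.218309
Rounded to 4 decimal places: P(Reactor cooling lost) ≈ 0.2183.

0.2183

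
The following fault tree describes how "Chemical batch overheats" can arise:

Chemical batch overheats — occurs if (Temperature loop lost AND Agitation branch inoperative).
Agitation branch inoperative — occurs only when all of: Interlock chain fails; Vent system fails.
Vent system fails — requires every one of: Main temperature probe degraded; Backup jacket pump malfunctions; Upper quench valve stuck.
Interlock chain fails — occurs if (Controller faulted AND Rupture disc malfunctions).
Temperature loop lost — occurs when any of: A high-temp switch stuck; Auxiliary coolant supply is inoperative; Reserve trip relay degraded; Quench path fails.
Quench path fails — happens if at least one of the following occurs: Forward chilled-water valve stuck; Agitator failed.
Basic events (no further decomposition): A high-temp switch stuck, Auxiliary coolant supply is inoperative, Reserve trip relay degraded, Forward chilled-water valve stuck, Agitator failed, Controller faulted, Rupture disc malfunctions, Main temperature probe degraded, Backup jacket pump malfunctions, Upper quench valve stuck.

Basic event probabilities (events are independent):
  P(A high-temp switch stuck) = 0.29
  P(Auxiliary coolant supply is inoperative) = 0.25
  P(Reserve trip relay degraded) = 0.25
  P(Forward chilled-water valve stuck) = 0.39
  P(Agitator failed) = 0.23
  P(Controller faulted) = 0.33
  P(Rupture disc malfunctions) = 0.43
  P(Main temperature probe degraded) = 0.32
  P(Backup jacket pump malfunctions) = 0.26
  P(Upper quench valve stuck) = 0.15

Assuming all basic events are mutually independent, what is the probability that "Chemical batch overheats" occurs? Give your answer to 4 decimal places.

P(Quench path fails) [OR] = 1 − (1−0.39) × (1−0.23) = 0.530300
P(Temperature loop lost) [OR] = 1 − (1−0.29) × (1−0.25) × (1−0.25) × (1−0.530300) = 0.812414
P(Interlock chain fails) [AND] = 0.33 × 0.43 = 0.141900
P(Vent system fails) [AND] = 0.32 × 0.26 × 0.15 = 0.012480
P(Agitation branch inoperative) [AND] = 0.141900 × 0.012480 = 0.001771
P(Chemical batch overheats) [AND] = 0.812414 × 0.001771 = 0.001439
Rounded to 4 decimal places: P(Chemical batch overheats) ≈ 0.0014.

0.0014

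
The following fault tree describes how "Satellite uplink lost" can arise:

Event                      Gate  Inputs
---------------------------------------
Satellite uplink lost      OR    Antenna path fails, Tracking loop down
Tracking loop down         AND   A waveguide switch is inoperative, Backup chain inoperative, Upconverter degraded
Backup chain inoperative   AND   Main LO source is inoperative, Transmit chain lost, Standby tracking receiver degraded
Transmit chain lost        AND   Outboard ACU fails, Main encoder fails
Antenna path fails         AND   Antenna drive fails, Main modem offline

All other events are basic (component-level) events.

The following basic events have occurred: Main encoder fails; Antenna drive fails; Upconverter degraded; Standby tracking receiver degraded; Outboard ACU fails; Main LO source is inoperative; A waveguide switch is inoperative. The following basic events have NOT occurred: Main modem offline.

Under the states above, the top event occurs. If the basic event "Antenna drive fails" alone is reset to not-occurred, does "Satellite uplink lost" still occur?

Yes

Counterfactual: set "Antenna drive fails" to not occurred.
Antenna path fails [AND]: Antenna drive fails=not, Main modem offline=not → not all inputs occur → does not occur.
Transmit chain lost [AND]: Outboard ACU fails=occurs, Main encoder fails=occurs → all inputs occur → occurs.
Backup chain inoperative [AND]: Main LO source is inoperative=occurs, Transmit chain lost=occurs, Standby tracking receiver degraded=occurs → all inputs occur → occurs.
Tracking loop down [AND]: A waveguide switch is inoperative=occurs, Backup chain inoperative=occurs, Upconverter degraded=occurs → all inputs occur → occurs.
Satellite uplink lost [OR]: Antenna path fails=not, Tracking loop down=occurs → at least one input occurs → occurs.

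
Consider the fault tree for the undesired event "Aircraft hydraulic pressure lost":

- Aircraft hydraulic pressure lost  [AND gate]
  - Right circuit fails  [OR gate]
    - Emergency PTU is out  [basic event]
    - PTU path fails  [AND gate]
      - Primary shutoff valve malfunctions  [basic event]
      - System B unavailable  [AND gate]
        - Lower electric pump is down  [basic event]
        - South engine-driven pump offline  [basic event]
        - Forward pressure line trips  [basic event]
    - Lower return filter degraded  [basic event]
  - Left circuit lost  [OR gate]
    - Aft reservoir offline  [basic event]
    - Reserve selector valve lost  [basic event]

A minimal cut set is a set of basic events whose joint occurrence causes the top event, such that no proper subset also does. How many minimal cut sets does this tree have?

System B unavailable [AND]: one cut set from each child combined → 1 × 1 × 1 = 1 cut set(s).
PTU path fails [AND]: one cut set from each child combined → 1 × 1 = 1 cut set(s).
Right circuit fails [OR]: union of children's cut sets → 3 cut set(s).
Left circuit lost [OR]: union of children's cut sets → 2 cut set(s).
Aircraft hydraulic pressure lost [AND]: one cut set from each child combined → 3 × 2 = 6 cut set(s).
Minimal cut sets: {Aft reservoir offline, Emergency PTU is out}; {Emergency PTU is out, Reserve selector valve lost}; {Aft reservoir offline, Forward pressure line trips, Lower electric pump is down, Primary shutoff valve malfunctions, South engine-driven pump offline}; {Forward pressure line trips, Lower electric pump is down, Primary shutoff valve malfunctions, Reserve selector valve lost, South engine-driven pump offline}; {Aft reservoir offline, Lower return filter degraded}; {Lower return filter degraded, Reserve selector valve lost}.

6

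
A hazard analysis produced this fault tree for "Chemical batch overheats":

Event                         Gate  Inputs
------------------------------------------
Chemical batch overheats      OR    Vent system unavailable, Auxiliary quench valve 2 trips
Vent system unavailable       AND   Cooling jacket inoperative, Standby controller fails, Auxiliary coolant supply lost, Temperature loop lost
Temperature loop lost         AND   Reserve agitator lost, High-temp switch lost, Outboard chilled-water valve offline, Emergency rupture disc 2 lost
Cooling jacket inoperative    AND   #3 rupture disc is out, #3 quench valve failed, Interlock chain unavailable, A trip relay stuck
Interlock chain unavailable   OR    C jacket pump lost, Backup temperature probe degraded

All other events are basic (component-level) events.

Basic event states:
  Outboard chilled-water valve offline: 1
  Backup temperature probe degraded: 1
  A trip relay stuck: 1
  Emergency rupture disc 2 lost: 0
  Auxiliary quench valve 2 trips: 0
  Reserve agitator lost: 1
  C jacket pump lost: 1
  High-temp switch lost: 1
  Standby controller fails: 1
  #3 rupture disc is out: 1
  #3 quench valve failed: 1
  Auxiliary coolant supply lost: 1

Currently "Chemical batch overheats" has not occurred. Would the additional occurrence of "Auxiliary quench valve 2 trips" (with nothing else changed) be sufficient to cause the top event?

Counterfactual: set "Auxiliary quench valve 2 trips" to occurred.
Interlock chain unavailable [OR]: C jacket pump lost=occurs, Backup temperature probe degraded=occurs → at least one input occurs → occurs.
Cooling jacket inoperative [AND]: #3 rupture disc is out=occurs, #3 quench valve failed=occurs, Interlock chain unavailable=occurs, A trip relay stuck=occurs → all inputs occur → occurs.
Temperature loop lost [AND]: Reserve agitator lost=occurs, High-temp switch lost=occurs, Outboard chilled-water valve offline=occurs, Emergency rupture disc 2 lost=not → not all inputs occur → does not occur.
Vent system unavailable [AND]: Cooling jacket inoperative=occurs, Standby controller fails=occurs, Auxiliary coolant supply lost=occurs, Temperature loop lost=not → not all inputs occur → does not occur.
Chemical batch overheats [OR]: Vent system unavailable=not, Auxiliary quench valve 2 trips=occurs → at least one input occurs → occurs.

Yes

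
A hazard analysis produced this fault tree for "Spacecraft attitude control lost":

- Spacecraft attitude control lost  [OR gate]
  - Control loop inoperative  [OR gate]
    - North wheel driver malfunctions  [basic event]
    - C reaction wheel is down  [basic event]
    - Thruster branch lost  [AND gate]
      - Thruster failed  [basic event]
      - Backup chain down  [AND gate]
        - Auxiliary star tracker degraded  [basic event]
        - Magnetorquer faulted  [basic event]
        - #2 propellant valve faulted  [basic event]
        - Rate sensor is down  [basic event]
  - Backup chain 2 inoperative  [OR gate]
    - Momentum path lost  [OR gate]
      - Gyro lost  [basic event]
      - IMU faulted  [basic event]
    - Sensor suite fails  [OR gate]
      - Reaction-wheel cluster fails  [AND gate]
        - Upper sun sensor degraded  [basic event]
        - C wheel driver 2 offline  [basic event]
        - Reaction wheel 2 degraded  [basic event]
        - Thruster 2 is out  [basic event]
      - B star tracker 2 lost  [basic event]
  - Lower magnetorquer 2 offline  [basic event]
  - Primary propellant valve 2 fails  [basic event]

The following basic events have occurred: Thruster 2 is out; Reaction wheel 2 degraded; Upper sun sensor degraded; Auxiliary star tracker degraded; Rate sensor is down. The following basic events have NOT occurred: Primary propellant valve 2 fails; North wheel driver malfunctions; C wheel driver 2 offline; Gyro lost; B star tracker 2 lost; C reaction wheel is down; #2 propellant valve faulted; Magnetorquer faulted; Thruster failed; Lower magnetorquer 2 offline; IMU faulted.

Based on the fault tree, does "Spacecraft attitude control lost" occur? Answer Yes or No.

No

Backup chain down [AND]: Auxiliary star tracker degraded=occurs, Magnetorquer faulted=not, #2 propellant valve faulted=not, Rate sensor is down=occurs → not all inputs occur → does not occur.
Thruster branch lost [AND]: Thruster failed=not, Backup chain down=not → not all inputs occur → does not occur.
Control loop inoperative [OR]: North wheel driver malfunctions=not, C reaction wheel is down=not, Thruster branch lost=not → no input occurs → does not occur.
Momentum path lost [OR]: Gyro lost=not, IMU faulted=not → no input occurs → does not occur.
Reaction-wheel cluster fails [AND]: Upper sun sensor degraded=occurs, C wheel driver 2 offline=not, Reaction wheel 2 degraded=occurs, Thruster 2 is out=occurs → not all inputs occur → does not occur.
Sensor suite fails [OR]: Reaction-wheel cluster fails=not, B star tracker 2 lost=not → no input occurs → does not occur.
Backup chain 2 inoperative [OR]: Momentum path lost=not, Sensor suite fails=not → no input occurs → does not occur.
Spacecraft attitude control lost [OR]: Control loop inoperative=not, Backup chain 2 inoperative=not, Lower magnetorquer 2 offline=not, Primary propellant valve 2 fails=not → no input occurs → does not occur.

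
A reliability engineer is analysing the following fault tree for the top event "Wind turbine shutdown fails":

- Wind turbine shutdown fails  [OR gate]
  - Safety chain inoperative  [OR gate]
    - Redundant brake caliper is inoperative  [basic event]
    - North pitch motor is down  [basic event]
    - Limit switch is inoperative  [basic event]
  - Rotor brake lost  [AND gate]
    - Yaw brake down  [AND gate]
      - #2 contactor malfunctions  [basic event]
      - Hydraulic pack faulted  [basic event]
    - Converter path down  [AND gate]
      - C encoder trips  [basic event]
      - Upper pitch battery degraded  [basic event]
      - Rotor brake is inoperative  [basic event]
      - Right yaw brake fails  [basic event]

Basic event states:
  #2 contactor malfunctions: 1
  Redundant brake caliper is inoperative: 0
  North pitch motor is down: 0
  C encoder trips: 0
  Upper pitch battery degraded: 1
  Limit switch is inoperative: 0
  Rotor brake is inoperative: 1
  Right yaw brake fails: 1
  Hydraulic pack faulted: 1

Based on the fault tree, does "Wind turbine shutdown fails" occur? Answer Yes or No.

Safety chain inoperative [OR]: Redundant brake caliper is inoperative=not, North pitch motor is down=not, Limit switch is inoperative=not → no input occurs → does not occur.
Yaw brake down [AND]: #2 contactor malfunctions=occurs, Hydraulic pack faulted=occurs → all inputs occur → occurs.
Converter path down [AND]: C encoder trips=not, Upper pitch battery degraded=occurs, Rotor brake is inoperative=occurs, Right yaw brake fails=occurs → not all inputs occur → does not occur.
Rotor brake lost [AND]: Yaw brake down=occurs, Converter path down=not → not all inputs occur → does not occur.
Wind turbine shutdown fails [OR]: Safety chain inoperative=not, Rotor brake lost=not → no input occurs → does not occur.

No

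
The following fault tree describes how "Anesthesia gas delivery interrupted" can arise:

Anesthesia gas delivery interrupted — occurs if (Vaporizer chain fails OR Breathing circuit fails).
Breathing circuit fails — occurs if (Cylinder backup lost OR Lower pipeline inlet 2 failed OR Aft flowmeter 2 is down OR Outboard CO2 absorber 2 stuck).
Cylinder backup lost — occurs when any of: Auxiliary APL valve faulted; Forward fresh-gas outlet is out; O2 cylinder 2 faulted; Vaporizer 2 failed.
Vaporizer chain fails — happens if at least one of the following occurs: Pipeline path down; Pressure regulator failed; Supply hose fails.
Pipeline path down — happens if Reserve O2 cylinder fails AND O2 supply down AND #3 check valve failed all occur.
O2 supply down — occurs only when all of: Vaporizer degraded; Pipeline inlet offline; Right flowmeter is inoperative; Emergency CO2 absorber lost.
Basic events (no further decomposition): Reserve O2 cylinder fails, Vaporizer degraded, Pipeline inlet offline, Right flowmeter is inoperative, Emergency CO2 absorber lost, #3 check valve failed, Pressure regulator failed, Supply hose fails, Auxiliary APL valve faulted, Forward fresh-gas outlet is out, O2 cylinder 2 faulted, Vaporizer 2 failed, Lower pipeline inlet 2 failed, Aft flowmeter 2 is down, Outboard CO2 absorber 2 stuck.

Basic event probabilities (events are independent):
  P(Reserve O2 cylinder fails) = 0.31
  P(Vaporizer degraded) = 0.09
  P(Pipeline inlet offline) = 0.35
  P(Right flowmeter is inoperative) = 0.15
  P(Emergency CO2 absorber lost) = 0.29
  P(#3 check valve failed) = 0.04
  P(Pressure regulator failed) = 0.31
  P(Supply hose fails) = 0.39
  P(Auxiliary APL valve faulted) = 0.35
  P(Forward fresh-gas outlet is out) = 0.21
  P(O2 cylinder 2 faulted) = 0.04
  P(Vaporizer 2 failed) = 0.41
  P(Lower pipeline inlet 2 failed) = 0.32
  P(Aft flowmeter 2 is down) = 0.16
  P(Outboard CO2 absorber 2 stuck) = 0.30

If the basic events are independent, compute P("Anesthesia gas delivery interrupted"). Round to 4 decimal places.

0.9511

P(O2 supply down) [AND] = 0.09 × 0.35 × 0.15 × 0.29 = 0.001370
P(Pipeline path down) [AND] = 0.31 × 0.001370 × 0.04 = 0.000017
P(Vaporizer chain fails) [OR] = 1 − (1−0.000017) × (1−0.31) × (1−0.39) = 0.579107
P(Cylinder backup lost) [OR] = 1 − (1−0.35) × (1−0.21) × (1−0.04) × (1−0.41) = 0.709154
P(Breathing circuit fails) [OR] = 1 − (1−0.709154) × (1−0.32) × (1−0.16) × (1−0.30) = 0.883708
P(Anesthesia gas delivery interrupted) [OR] = 1 − (1−0.579107) × (1−0.883708) = 0.951054
Rounded to 4 decimal places: P(Anesthesia gas delivery interrupted) ≈ 0.9511.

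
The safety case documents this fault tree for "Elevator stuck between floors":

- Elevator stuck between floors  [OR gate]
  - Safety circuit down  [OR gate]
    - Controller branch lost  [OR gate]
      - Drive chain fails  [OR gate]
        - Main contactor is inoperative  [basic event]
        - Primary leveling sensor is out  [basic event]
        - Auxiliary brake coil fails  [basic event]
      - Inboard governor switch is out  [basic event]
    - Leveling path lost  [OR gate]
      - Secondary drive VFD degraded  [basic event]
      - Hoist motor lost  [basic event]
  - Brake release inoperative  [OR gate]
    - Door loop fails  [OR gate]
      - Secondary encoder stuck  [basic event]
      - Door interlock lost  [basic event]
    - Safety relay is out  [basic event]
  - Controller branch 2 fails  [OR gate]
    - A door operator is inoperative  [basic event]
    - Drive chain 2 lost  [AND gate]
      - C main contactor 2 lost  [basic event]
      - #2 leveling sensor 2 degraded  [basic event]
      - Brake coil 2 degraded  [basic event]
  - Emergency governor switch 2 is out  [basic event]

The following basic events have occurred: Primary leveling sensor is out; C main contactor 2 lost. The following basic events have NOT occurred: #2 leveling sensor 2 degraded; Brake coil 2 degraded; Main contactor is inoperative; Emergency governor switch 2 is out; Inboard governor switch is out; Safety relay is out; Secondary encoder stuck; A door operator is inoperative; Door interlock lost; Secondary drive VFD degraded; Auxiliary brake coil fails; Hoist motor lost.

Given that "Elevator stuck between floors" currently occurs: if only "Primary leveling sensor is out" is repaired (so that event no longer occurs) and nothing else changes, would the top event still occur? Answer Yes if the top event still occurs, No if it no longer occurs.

Counterfactual: set "Primary leveling sensor is out" to not occurred.
Drive chain fails [OR]: Main contactor is inoperative=not, Primary leveling sensor is out=not, Auxiliary brake coil fails=not → no input occurs → does not occur.
Controller branch lost [OR]: Drive chain fails=not, Inboard governor switch is out=not → no input occurs → does not occur.
Leveling path lost [OR]: Secondary drive VFD degraded=not, Hoist motor lost=not → no input occurs → does not occur.
Safety circuit down [OR]: Controller branch lost=not, Leveling path lost=not → no input occurs → does not occur.
Door loop fails [OR]: Secondary encoder stuck=not, Door interlock lost=not → no input occurs → does not occur.
Brake release inoperative [OR]: Door loop fails=not, Safety relay is out=not → no input occurs → does not occur.
Drive chain 2 lost [AND]: C main contactor 2 lost=occurs, #2 leveling sensor 2 degraded=not, Brake coil 2 degraded=not → not all inputs occur → does not occur.
Controller branch 2 fails [OR]: A door operator is inoperative=not, Drive chain 2 lost=not → no input occurs → does not occur.
Elevator stuck between floors [OR]: Safety circuit down=not, Brake release inoperative=not, Controller branch 2 fails=not, Emergency governor switch 2 is out=not → no input occurs → does not occur.

No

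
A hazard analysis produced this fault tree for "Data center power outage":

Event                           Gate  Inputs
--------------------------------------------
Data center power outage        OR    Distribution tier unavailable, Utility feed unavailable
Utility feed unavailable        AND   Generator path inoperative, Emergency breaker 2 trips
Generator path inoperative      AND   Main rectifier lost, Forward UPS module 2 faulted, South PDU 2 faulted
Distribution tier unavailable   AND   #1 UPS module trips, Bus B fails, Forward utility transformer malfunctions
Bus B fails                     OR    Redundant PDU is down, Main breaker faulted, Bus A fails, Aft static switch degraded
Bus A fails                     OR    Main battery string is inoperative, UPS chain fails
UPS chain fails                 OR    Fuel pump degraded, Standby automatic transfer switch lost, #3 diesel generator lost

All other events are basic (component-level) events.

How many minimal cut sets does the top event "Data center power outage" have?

8

UPS chain fails [OR]: union of children's cut sets → 3 cut set(s).
Bus A fails [OR]: union of children's cut sets → 4 cut set(s).
Bus B fails [OR]: union of children's cut sets → 7 cut set(s).
Distribution tier unavailable [AND]: one cut set from each child combined → 1 × 7 × 1 = 7 cut set(s).
Generator path inoperative [AND]: one cut set from each child combined → 1 × 1 × 1 = 1 cut set(s).
Utility feed unavailable [AND]: one cut set from each child combined → 1 × 1 = 1 cut set(s).
Data center power outage [OR]: union of children's cut sets → 8 cut set(s).
Minimal cut sets: {#1 UPS module trips, Forward utility transformer malfunctions, Redundant PDU is down}; {#1 UPS module trips, Forward utility transformer malfunctions, Main breaker faulted}; {#1 UPS module trips, Forward utility transformer malfunctions, Main battery string is inoperative}; {#1 UPS module trips, Forward utility transformer malfunctions, Fuel pump degraded}; {#1 UPS module trips, Forward utility transformer malfunctions, Standby automatic transfer switch lost}; {#1 UPS module trips, #3 diesel generator lost, Forward utility transformer malfunctions}; {#1 UPS module trips, Aft static switch degraded, Forward utility transformer malfunctions}; {Emergency breaker 2 trips, Forward UPS module 2 faulted, Main rectifier lost, South PDU 2 faulted}.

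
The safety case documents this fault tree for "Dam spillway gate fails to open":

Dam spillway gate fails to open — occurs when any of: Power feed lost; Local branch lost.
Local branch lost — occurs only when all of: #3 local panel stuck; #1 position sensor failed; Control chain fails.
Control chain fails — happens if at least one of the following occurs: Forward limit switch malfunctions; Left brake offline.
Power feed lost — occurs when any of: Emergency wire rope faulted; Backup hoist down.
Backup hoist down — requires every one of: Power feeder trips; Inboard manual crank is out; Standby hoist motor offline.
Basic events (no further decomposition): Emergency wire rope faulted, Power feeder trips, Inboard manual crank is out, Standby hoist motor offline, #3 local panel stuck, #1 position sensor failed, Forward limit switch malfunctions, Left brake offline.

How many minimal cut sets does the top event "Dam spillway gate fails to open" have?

4

Backup hoist down [AND]: one cut set from each child combined → 1 × 1 × 1 = 1 cut set(s).
Power feed lost [OR]: union of children's cut sets → 2 cut set(s).
Control chain fails [OR]: union of children's cut sets → 2 cut set(s).
Local branch lost [AND]: one cut set from each child combined → 1 × 1 × 2 = 2 cut set(s).
Dam spillway gate fails to open [OR]: union of children's cut sets → 4 cut set(s).
Minimal cut sets: {Emergency wire rope faulted}; {Inboard manual crank is out, Power feeder trips, Standby hoist motor offline}; {#1 position sensor failed, #3 local panel stuck, Forward limit switch malfunctions}; {#1 position sensor failed, #3 local panel stuck, Left brake offline}.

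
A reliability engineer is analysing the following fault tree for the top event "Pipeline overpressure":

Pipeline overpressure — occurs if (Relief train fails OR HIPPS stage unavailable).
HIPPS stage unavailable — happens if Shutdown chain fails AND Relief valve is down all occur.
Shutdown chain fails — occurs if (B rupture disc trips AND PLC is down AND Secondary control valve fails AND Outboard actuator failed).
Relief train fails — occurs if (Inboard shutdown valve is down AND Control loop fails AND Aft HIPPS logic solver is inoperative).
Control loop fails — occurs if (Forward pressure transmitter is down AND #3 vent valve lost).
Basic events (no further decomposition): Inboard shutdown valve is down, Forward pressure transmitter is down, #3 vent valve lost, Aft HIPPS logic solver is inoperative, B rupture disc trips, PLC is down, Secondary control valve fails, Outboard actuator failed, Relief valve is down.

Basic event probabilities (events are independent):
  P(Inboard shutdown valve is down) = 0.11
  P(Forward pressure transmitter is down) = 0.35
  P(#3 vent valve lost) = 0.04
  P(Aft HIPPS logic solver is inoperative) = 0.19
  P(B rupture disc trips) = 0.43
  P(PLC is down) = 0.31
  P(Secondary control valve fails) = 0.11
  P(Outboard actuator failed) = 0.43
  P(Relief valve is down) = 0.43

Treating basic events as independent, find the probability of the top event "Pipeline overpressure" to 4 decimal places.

P(Control loop fails) [AND] = 0.35 × 0.04 = 0.014000
P(Relief train fails) [AND] = 0.11 × 0.014000 × 0.19 = 0.000293
P(Shutdown chain fails) [AND] = 0.43 × 0.31 × 0.11 × 0.43 = 0.006305
P(HIPPS stage unavailable) [AND] = 0.006305 × 0.43 = 0.002711
P(Pipeline overpressure) [OR] = 1 − (1−0.000293) × (1−0.002711) = 0.003003
Rounded to 4 decimal places: P(Pipeline overpressure) ≈ 0.0030.

0.0030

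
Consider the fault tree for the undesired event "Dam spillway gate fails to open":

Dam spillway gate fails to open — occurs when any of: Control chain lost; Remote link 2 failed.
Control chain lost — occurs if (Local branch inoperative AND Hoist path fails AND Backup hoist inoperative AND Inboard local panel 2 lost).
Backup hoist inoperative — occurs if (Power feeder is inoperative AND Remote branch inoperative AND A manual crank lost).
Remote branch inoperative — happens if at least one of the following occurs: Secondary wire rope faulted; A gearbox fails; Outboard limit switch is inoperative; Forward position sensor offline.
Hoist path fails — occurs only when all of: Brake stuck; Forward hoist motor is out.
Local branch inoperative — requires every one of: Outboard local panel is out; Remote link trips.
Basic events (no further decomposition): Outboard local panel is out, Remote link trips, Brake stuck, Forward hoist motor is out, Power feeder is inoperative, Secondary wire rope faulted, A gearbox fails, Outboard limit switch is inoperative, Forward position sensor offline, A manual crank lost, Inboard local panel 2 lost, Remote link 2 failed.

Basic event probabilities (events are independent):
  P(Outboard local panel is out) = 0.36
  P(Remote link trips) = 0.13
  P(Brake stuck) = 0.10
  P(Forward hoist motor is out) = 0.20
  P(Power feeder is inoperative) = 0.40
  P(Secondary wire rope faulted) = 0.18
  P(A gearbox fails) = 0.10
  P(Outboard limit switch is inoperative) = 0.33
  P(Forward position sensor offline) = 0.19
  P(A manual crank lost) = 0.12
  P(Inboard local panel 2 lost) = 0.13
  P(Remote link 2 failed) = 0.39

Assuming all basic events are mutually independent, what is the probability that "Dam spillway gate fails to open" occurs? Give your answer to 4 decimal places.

0.3900

P(Local branch inoperative) [AND] = 0.36 × 0.13 = 0.046800
P(Hoist path fails) [AND] = 0.10 × 0.20 = 0.020000
P(Remote branch inoperative) [OR] = 1 − (1−0.18) × (1−0.10) × (1−0.33) × (1−0.19) = 0.599487
P(Backup hoist inoperative) [AND] = 0.40 × 0.599487 × 0.12 = 0.028775
P(Control chain lost) [AND] = 0.046800 × 0.020000 × 0.028775 × 0.13 = 0.000004
P(Dam spillway gate fails to open) [OR] = 1 − (1−0.000004) × (1−0.39) = 0.390002
Rounded to 4 decimal places: P(Dam spillway gate fails to open) ≈ 0.3900.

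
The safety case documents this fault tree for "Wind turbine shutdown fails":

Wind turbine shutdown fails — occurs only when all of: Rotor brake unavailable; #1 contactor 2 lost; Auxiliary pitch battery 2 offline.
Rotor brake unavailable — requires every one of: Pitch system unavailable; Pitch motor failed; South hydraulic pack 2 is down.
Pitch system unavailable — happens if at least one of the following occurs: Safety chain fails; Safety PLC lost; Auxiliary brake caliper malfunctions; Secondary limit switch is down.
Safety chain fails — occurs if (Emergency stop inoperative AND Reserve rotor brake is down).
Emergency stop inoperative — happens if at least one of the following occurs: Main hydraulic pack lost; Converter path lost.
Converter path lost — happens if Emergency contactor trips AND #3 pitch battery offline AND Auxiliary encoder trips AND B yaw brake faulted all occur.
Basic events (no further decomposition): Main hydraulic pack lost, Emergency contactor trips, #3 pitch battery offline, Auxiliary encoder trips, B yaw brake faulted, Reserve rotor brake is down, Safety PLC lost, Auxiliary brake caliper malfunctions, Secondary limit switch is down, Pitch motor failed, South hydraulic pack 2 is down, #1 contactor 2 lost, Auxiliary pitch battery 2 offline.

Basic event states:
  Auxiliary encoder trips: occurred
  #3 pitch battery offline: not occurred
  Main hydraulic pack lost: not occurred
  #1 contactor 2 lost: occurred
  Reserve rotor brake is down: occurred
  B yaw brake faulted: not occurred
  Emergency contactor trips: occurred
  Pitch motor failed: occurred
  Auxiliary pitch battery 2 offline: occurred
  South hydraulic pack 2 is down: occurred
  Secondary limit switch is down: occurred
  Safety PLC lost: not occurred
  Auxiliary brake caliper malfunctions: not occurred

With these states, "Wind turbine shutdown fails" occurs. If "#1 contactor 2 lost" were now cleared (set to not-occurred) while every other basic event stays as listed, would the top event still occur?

Counterfactual: set "#1 contactor 2 lost" to not occurred.
Converter path lost [AND]: Emergency contactor trips=occurs, #3 pitch battery offline=not, Auxiliary encoder trips=occurs, B yaw brake faulted=not → not all inputs occur → does not occur.
Emergency stop inoperative [OR]: Main hydraulic pack lost=not, Converter path lost=not → no input occurs → does not occur.
Safety chain fails [AND]: Emergency stop inoperative=not, Reserve rotor brake is down=occurs → not all inputs occur → does not occur.
Pitch system unavailable [OR]: Safety chain fails=not, Safety PLC lost=not, Auxiliary brake caliper malfunctions=not, Secondary limit switch is down=occurs → at least one input occurs → occurs.
Rotor brake unavailable [AND]: Pitch system unavailable=occurs, Pitch motor failed=occurs, South hydraulic pack 2 is down=occurs → all inputs occur → occurs.
Wind turbine shutdown fails [AND]: Rotor brake unavailable=occurs, #1 contactor 2 lost=not, Auxiliary pitch battery 2 offline=occurs → not all inputs occur → does not occur.

No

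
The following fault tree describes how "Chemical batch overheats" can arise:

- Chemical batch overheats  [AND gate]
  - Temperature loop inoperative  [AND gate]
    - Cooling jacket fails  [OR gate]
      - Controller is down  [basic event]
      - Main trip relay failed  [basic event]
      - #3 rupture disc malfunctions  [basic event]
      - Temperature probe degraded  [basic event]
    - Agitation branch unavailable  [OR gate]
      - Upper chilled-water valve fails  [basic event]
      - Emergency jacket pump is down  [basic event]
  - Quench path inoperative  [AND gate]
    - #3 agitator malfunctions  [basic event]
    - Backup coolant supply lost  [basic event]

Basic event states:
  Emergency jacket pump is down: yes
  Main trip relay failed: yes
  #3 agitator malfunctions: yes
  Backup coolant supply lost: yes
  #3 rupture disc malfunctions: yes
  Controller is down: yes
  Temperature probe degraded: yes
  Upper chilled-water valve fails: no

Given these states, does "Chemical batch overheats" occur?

Cooling jacket fails [OR]: Controller is down=occurs, Main trip relay failed=occurs, #3 rupture disc malfunctions=occurs, Temperature probe degraded=occurs → at least one input occurs → occurs.
Agitation branch unavailable [OR]: Upper chilled-water valve fails=not, Emergency jacket pump is down=occurs → at least one input occurs → occurs.
Temperature loop inoperative [AND]: Cooling jacket fails=occurs, Agitation branch unavailable=occurs → all inputs occur → occurs.
Quench path inoperative [AND]: #3 agitator malfunctions=occurs, Backup coolant supply lost=occurs → all inputs occur → occurs.
Chemical batch overheats [AND]: Temperature loop inoperative=occurs, Quench path inoperative=occurs → all inputs occur → occurs.

Yes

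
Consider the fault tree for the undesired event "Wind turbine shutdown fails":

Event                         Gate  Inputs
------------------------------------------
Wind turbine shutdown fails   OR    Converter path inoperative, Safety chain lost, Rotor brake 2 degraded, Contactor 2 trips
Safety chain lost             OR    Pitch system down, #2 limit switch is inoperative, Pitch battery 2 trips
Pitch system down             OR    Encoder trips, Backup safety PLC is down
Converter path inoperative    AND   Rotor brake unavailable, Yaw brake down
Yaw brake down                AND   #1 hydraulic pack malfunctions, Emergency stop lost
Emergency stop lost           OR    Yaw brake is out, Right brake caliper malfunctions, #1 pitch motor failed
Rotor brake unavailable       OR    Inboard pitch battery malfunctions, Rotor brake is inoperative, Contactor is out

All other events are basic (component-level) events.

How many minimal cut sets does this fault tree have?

15

Rotor brake unavailable [OR]: union of children's cut sets → 3 cut set(s).
Emergency stop lost [OR]: union of children's cut sets → 3 cut set(s).
Yaw brake down [AND]: one cut set from each child combined → 1 × 3 = 3 cut set(s).
Converter path inoperative [AND]: one cut set from each child combined → 3 × 3 = 9 cut set(s).
Pitch system down [OR]: union of children's cut sets → 2 cut set(s).
Safety chain lost [OR]: union of children's cut sets → 4 cut set(s).
Wind turbine shutdown fails [OR]: union of children's cut sets → 15 cut set(s).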